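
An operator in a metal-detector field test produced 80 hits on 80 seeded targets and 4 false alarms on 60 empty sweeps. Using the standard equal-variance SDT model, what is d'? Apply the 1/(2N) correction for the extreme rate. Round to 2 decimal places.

d' = 4.00

The hit rate is 80/80 = 1, so apply the 1/(2N) correction: H → 1 − 1/(2·80) = 0.99375.
z(H) = z(0.99375) = 2.498
z(FA) = z(0.06667) = -1.501
d' = 2.498 − (-1.501) = 3.999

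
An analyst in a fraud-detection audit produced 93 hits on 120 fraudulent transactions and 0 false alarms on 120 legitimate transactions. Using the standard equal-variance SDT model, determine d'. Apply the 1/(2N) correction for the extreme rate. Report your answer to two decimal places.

d' = 3.39

The false-alarm rate is 0/120 = 0, so apply the 1/(2N) correction: FA → 1/(2·120) = 0.00417.
z(H) = z(0.77500) = 0.755
z(FA) = z(0.00417) = -2.638
d' = 0.755 − (-2.638) = 3.393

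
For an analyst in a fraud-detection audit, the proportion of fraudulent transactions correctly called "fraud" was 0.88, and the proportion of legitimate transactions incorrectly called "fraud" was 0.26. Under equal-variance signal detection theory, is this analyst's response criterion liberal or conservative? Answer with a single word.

liberal

z(H) = 1.175, z(FA) = -0.643
c = −½·(z(H) + z(FA)) = -0.266
c < 0 → liberal criterion (biased toward responding “yes”).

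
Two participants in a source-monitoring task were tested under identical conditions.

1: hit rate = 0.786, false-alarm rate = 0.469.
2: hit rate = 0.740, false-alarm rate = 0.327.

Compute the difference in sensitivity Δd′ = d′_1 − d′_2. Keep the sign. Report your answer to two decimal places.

1: z(0.786) = 0.793, z(0.469) = -0.078, d' = 0.871
2: z(0.740) = 0.643, z(0.327) = -0.448, d' = 1.091
Δd' = d'_1 − d'_2 = 0.871 − 1.091 = -0.220
2 has the higher sensitivity.

Δd′ = -0.22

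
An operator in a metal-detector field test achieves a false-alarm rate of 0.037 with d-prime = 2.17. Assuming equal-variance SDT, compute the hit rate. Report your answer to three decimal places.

hit rate = 0.649

z(false-alarm rate) = z(0.037) = -1.7866
z(H) = z(FA) + d' = -1.7866 + 2.17 = 0.3834
hit rate = Φ(0.3834) = 0.6493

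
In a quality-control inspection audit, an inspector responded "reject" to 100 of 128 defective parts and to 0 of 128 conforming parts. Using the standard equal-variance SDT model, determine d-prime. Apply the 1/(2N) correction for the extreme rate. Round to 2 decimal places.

The false-alarm rate is 0/128 = 0, so apply the 1/(2N) correction: FA → 1/(2·128) = 0.00391.
z(H) = z(0.78125) = 0.776
z(FA) = z(0.00391) = -2.660
d' = 0.776 − (-2.660) = 3.436

d-prime = 3.44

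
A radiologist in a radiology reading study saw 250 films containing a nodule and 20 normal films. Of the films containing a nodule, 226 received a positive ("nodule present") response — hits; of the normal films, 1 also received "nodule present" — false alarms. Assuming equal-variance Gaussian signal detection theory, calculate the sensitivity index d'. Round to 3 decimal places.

H = 226/250 = 0.9040
FA = 1/20 = 0.0500
z(0.9040) = 1.3047, z(0.0500) = -1.6449
d' = z(H) − z(FA) = 1.3047 − (-1.6449) = 2.9496

d' = 2.950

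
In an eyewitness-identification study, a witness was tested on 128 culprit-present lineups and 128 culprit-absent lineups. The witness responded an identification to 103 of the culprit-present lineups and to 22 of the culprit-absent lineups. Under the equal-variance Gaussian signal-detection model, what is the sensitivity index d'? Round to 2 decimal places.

H = 103/128 = 0.8047
FA = 22/128 = 0.1719
Φ⁻¹(0.8047) = 0.8585, Φ⁻¹(0.1719) = -0.9467
d' = z(H) − z(FA) = 0.8585 − (-0.9467) = 1.8052

d' = 1.81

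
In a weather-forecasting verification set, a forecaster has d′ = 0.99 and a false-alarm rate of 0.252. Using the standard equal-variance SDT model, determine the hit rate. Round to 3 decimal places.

hit rate = 0.626

z(false-alarm rate) = z(0.252) = -0.6682
z(H) = z(FA) + d' = -0.6682 + 0.99 = 0.3218
hit rate = Φ(0.3218) = 0.6262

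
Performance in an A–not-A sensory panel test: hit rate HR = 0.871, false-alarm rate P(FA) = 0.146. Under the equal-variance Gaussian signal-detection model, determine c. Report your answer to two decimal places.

c = -0.04

Φ⁻¹(0.871) = 1.131, Φ⁻¹(0.146) = -1.054
c = −½·[z(H) + z(FA)] = −0.5 × (1.131 + (-1.054)) = -0.0385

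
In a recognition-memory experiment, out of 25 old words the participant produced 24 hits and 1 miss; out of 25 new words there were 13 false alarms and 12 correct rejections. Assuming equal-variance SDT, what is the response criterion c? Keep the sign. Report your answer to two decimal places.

c = -0.90

H = 24/25 = 0.9600
FA = 13/25 = 0.5200
z(0.9600) = 1.7507, z(0.5200) = 0.0502
c = −½·[z(H) + z(FA)] = −0.5 × (1.7507 + 0.0502) = -0.90045
c < 0: the participant has a liberal response bias.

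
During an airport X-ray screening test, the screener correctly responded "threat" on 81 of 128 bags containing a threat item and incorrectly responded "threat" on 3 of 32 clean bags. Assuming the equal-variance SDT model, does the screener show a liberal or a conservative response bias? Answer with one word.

conservative

z(H) = 0.339, z(FA) = -1.318
c = −½·(z(H) + z(FA)) = 0.4895
c > 0 → conservative criterion (biased toward responding “no”).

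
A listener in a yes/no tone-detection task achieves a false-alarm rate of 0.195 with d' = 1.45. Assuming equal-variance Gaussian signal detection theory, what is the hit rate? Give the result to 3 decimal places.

hit rate = 0.723

z(false-alarm rate) = z(0.195) = -0.8596
z(H) = z(FA) + d' = -0.8596 + 1.45 = 0.5904
hit rate = Φ(0.5904) = 0.7225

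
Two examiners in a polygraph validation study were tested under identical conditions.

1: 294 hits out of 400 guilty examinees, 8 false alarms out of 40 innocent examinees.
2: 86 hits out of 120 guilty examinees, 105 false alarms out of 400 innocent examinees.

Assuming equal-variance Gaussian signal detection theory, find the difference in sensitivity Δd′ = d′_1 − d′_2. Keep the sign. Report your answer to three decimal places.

Δd′ = 0.261

1: z(0.7350) = 0.6280, z(0.2000) = -0.8416, d' = 1.4696
2: z(0.7167) = 0.5731, z(0.2625) = -0.6357, d' = 1.2088
Δd' = d'_1 − d'_2 = 1.4696 − 1.2088 = 0.2608
1 has the higher sensitivity.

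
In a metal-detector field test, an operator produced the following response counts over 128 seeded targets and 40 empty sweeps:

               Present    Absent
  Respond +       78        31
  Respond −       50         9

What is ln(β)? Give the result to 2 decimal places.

H = 78/128 = 0.6094
FA = 31/40 = 0.7750
Φ⁻¹(0.6094) = 0.278, Φ⁻¹(0.7750) = 0.755
ln β = −½·[z(H)² − z(FA)²] = −0.5 × (0.077 − 0.570) = 0.2465

ln β = 0.25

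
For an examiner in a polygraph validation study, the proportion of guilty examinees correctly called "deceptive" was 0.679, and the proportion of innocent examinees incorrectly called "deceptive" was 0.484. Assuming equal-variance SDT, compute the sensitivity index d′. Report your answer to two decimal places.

z(H) = z(0.679) = 0.465
z(FA) = z(0.484) = -0.040
d' = z(H) − z(FA) = 0.465 − (-0.040) = 0.505

d′ = 0.51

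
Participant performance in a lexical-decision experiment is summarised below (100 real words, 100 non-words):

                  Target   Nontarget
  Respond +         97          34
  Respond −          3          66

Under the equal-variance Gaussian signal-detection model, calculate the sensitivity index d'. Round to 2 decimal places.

d' = 2.29

H = 97/100 = 0.9700
FA = 34/100 = 0.3400
z(H) = z(0.9700) = 1.881
z(FA) = z(0.3400) = -0.412
d' = z(H) − z(FA) = 1.881 − (-0.412) = 2.293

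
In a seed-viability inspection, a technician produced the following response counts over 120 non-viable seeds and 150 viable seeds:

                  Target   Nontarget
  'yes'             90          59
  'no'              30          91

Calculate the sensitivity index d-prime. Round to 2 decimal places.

d-prime = 0.95

H = 90/120 = 0.7500
FA = 59/150 = 0.3933
z(H) = z(0.7500) = 0.674
z(FA) = z(0.3933) = -0.271
d' = z(H) − z(FA) = 0.674 − (-0.271) = 0.945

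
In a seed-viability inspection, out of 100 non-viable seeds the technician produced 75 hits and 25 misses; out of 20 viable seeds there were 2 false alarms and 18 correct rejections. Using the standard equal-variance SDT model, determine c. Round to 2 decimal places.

c = 0.30

H = 75/100 = 0.7500
FA = 2/20 = 0.1000
z(H) = 0.674
z(FA) = -1.282
c = −½·[z(H) + z(FA)] = −0.5 × (0.674 + (-1.282)) = 0.304
c > 0: the technician has a conservative response bias.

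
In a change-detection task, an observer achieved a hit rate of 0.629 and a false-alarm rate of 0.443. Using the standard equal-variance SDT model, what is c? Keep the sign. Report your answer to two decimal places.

z(H) = z(0.629) = 0.3292
z(FA) = z(0.443) = -0.1434
c = −½·[z(H) + z(FA)] = −0.5 × (0.3292 + (-0.1434)) = -0.0929

c = -0.09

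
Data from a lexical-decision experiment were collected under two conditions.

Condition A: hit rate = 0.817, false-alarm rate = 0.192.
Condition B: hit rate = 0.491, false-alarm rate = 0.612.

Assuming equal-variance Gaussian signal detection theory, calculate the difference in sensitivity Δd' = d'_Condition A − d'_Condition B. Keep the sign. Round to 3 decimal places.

Condition A: z(0.817) = 0.9040, z(0.192) = -0.8705, d' = 1.7745
Condition B: z(0.491) = -0.0226, z(0.612) = 0.2845, d' = -0.3071
Δd' = d'_Condition A − d'_Condition B = 1.7745 − (-0.3071) = 2.0816
Condition A has the higher sensitivity.

Δd' = 2.082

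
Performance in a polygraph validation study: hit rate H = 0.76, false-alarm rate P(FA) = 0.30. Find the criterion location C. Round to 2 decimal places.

z(H) = 0.7063
z(FA) = -0.5244
c = −½·[z(H) + z(FA)] = −0.5 × (0.7063 + (-0.5244)) = -0.09095
c < 0: the examiner has a liberal response bias.

C = -0.09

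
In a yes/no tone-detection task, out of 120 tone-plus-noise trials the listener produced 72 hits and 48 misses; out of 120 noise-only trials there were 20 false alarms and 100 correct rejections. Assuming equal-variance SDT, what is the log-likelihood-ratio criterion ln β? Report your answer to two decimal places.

ln β = 0.44

H = 72/120 = 0.6000
FA = 20/120 = 0.1667
Φ⁻¹(0.6000) = 0.253, Φ⁻¹(0.1667) = -0.967
ln β = −½·[z(H)² − z(FA)²] = −0.5 × (0.064 − 0.935) = 0.4355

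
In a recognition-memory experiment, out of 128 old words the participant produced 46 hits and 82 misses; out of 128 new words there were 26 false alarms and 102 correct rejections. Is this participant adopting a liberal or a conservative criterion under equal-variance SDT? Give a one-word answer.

conservative

z(H) = -0.360, z(FA) = -0.831
c = −½·(z(H) + z(FA)) = 0.5955
c > 0 → conservative criterion (biased toward responding “no”).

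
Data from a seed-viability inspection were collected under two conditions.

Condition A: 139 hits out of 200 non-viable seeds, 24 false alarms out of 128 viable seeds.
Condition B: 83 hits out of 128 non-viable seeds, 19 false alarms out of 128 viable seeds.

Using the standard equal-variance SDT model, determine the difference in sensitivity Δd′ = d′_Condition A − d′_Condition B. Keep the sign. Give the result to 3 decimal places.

Condition A: z(0.6950) = 0.5101, z(0.1875) = -0.8871, d' = 1.3972
Condition B: z(0.6484) = 0.3810, z(0.1484) = -1.0433, d' = 1.4243
Δd' = d'_Condition A − d'_Condition B = 1.3972 − 1.4243 = -0.0271
Condition B has the higher sensitivity.

Δd′ = -0.027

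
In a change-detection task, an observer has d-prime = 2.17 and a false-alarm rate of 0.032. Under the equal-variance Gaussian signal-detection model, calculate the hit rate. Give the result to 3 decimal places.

z(false-alarm rate) = z(0.032) = -1.8522
z(H) = z(FA) + d' = -1.8522 + 2.17 = 0.3178
hit rate = Φ(0.3178) = 0.6247

hit rate = 0.625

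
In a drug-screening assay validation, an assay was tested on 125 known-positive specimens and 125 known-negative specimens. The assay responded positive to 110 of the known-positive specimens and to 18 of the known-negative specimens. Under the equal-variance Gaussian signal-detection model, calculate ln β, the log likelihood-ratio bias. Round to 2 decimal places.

ln β = -0.13

H = 110/125 = 0.8800
FA = 18/125 = 0.1440
Φ⁻¹(0.8800) = 1.175, Φ⁻¹(0.1440) = -1.063
ln β = −½·[z(H)² − z(FA)²] = −0.5 × (1.381 − 1.130) = -0.1255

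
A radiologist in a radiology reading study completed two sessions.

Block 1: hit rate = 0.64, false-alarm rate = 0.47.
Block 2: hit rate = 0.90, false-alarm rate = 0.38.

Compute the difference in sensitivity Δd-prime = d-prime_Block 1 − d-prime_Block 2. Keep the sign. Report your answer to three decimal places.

Δd-prime = -1.153

Block 1: z(0.64) = 0.3585, z(0.47) = -0.0753, d' = 0.4338
Block 2: z(0.90) = 1.2816, z(0.38) = -0.3055, d' = 1.5871
Δd' = d'_Block 1 − d'_Block 2 = 0.4338 − 1.5871 = -1.1533
Block 2 has the higher sensitivity.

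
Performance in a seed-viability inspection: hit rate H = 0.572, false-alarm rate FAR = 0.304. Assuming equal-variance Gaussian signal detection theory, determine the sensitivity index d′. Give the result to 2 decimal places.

d′ = 0.69

z(0.572) = 0.181, z(0.304) = -0.513
d' = z(H) − z(FA) = 0.181 − (-0.513) = 0.694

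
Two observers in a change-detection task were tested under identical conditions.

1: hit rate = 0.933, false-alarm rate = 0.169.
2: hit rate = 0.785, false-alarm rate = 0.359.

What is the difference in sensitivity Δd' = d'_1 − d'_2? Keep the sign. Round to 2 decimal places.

Δd' = 1.31

1: z(0.933) = 1.499, z(0.169) = -0.958, d' = 2.457
2: z(0.785) = 0.789, z(0.359) = -0.361, d' = 1.150
Δd' = d'_1 − d'_2 = 2.457 − 1.150 = 1.307
1 has the higher sensitivity.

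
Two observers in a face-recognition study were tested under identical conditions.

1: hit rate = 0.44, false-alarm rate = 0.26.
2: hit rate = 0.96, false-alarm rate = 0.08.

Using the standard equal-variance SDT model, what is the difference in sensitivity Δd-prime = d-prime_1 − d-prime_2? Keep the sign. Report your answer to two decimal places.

Δd-prime = -2.66

1: z(0.44) = -0.151, z(0.26) = -0.643, d' = 0.492
2: z(0.96) = 1.751, z(0.08) = -1.405, d' = 3.156
Δd' = d'_1 − d'_2 = 0.492 − 3.156 = -2.664
2 has the higher sensitivity.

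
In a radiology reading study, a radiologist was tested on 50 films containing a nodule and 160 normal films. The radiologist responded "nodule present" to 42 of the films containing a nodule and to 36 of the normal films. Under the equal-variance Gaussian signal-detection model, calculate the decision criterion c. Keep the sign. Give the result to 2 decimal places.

H = 42/50 = 0.8400
FA = 36/160 = 0.2250
Φ⁻¹(H) = 0.994
Φ⁻¹(FA) = -0.755
c = −½·[z(H) + z(FA)] = −0.5 × (0.994 + (-0.755)) = -0.1195

c = -0.12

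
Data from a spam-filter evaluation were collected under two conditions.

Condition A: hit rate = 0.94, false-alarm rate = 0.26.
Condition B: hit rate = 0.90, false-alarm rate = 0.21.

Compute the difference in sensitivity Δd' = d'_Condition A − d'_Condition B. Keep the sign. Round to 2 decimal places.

Δd' = 0.11

Condition A: z(0.94) = 1.555, z(0.26) = -0.643, d' = 2.198
Condition B: z(0.90) = 1.282, z(0.21) = -0.806, d' = 2.088
Δd' = d'_Condition A − d'_Condition B = 2.198 − 2.088 = 0.110
Condition A has the higher sensitivity.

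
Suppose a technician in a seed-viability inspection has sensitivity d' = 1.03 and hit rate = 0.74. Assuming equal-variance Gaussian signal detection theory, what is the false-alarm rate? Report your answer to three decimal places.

z(hit rate) = z(0.74) = 0.6433
z(FA) = z(H) − d' = 0.6433 − 1.03 = -0.3867
false-alarm rate = Φ(-0.3867) = 0.3495

false-alarm rate = 0.350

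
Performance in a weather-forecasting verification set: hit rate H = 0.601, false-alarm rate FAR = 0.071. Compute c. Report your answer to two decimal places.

Φ⁻¹(H) = Φ⁻¹(0.601) = 0.2559
Φ⁻¹(FA) = Φ⁻¹(0.071) = -1.4684
c = −½·[z(H) + z(FA)] = −0.5 × (0.2559 + (-1.4684)) = 0.60625
c > 0: the forecaster has a conservative response bias.

c = 0.61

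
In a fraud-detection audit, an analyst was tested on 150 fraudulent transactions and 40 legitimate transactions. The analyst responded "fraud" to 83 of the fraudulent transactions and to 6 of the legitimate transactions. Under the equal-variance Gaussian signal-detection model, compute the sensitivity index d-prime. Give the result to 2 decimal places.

H = 83/150 = 0.5533
FA = 6/40 = 0.1500
Φ⁻¹(H) = Φ⁻¹(0.5533) = 0.134
Φ⁻¹(FA) = Φ⁻¹(0.1500) = -1.036
d' = z(H) − z(FA) = 0.134 − (-1.036) = 1.170

d-prime = 1.17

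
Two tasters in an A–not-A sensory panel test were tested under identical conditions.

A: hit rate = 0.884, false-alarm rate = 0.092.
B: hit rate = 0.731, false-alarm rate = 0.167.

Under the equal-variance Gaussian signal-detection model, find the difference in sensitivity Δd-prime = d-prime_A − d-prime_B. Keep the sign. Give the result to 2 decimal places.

A: z(0.884) = 1.195, z(0.092) = -1.329, d' = 2.524
B: z(0.731) = 0.616, z(0.167) = -0.966, d' = 1.582
Δd' = d'_A − d'_B = 2.524 − 1.582 = 0.942
A has the higher sensitivity.

Δd-prime = 0.94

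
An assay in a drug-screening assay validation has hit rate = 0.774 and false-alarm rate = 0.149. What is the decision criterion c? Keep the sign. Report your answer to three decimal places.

c = 0.144

Φ⁻¹(H) = 0.7521
Φ⁻¹(FA) = -1.0407
c = −½·[z(H) + z(FA)] = −0.5 × (0.7521 + (-1.0407)) = 0.1443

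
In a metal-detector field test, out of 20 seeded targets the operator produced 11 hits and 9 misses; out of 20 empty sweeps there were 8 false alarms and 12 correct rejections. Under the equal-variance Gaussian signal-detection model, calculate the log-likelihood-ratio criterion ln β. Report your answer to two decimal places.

ln β = 0.02

H = 11/20 = 0.5500
FA = 8/20 = 0.4000
z(H) = z(0.5500) = 0.126
z(FA) = z(0.4000) = -0.253
ln β = −½·[z(H)² − z(FA)²] = −0.5 × (0.016 − 0.064) = 0.024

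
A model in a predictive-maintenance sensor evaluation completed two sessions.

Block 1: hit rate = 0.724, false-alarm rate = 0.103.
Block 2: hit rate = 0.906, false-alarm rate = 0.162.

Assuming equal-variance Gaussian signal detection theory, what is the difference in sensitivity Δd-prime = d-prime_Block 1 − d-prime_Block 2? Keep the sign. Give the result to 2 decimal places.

Block 1: z(0.724) = 0.595, z(0.103) = -1.265, d' = 1.860
Block 2: z(0.906) = 1.317, z(0.162) = -0.986, d' = 2.303
Δd' = d'_Block 1 − d'_Block 2 = 1.860 − 2.303 = -0.443
Block 2 has the higher sensitivity.

Δd-prime = -0.44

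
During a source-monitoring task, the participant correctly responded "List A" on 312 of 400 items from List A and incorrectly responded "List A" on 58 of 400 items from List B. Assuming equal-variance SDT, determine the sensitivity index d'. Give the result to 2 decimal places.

H = 312/400 = 0.7800
FA = 58/400 = 0.1450
Φ⁻¹(H) = 0.772
Φ⁻¹(FA) = -1.058
d' = z(H) − z(FA) = 0.772 − (-1.058) = 1.830

d' = 1.83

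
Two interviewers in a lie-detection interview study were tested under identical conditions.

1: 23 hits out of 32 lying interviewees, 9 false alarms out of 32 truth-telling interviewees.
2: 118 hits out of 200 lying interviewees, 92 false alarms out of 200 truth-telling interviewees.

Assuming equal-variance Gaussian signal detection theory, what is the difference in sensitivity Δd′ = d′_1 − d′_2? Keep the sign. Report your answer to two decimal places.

1: z(0.7188) = 0.579, z(0.2812) = -0.579, d' = 1.158
2: z(0.5900) = 0.228, z(0.4600) = -0.100, d' = 0.328
Δd' = d'_1 − d'_2 = 1.158 − 0.328 = 0.830
1 has the higher sensitivity.

Δd′ = 0.83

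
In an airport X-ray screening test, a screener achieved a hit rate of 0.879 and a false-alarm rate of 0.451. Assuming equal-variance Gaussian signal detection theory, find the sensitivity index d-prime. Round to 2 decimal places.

d-prime = 1.29

Φ⁻¹(H) = Φ⁻¹(0.879) = 1.170
Φ⁻¹(FA) = Φ⁻¹(0.451) = -0.123
d' = z(H) − z(FA) = 1.170 − (-0.123) = 1.293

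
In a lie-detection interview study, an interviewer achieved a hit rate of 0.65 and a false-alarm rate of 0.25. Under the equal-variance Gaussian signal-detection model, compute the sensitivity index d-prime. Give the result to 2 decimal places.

d-prime = 1.06

z(H) = 0.3853
z(FA) = -0.6745
d' = z(H) − z(FA) = 0.3853 − (-0.6745) = 1.0598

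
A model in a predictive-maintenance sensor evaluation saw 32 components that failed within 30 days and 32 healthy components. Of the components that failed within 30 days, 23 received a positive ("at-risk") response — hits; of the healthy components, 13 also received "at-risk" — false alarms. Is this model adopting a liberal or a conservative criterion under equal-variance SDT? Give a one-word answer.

z(H) = 0.579, z(FA) = -0.237
c = −½·(z(H) + z(FA)) = -0.171
c < 0 → liberal criterion (biased toward responding “yes”).

liberal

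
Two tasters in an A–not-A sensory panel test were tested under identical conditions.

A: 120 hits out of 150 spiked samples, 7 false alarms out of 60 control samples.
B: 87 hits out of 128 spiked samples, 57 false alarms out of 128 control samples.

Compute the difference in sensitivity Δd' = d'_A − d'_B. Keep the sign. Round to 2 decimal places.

Δd' = 1.43

A: z(0.8000) = 0.842, z(0.1167) = -1.192, d' = 2.034
B: z(0.6797) = 0.467, z(0.4453) = -0.138, d' = 0.605
Δd' = d'_A − d'_B = 2.034 − 0.605 = 1.429
A has the higher sensitivity.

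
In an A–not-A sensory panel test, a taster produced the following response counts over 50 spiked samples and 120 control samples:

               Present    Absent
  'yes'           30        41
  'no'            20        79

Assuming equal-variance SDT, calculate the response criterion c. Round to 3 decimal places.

H = 30/50 = 0.6000
FA = 41/120 = 0.3417
z(H) = z(0.6000) = 0.2533
z(FA) = z(0.3417) = -0.4078
c = −½·[z(H) + z(FA)] = −0.5 × (0.2533 + (-0.4078)) = 0.07725

c = 0.077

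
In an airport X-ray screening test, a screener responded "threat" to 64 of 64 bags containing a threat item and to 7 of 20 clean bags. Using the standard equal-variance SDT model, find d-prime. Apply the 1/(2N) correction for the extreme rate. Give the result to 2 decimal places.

d-prime = 2.80

The hit rate is 64/64 = 1, so apply the 1/(2N) correction: H → 1 − 1/(2·64) = 0.99219.
z(H) = z(0.99219) = 2.418
z(FA) = z(0.35000) = -0.385
d' = 2.418 − (-0.385) = 2.803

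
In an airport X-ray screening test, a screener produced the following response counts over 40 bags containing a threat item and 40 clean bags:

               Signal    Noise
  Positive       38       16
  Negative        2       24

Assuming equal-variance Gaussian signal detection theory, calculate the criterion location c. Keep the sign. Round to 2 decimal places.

c = -0.70

H = 38/40 = 0.9500
FA = 16/40 = 0.4000
z(H) = 1.6449
z(FA) = -0.2533
c = −½·[z(H) + z(FA)] = −0.5 × (1.6449 + (-0.2533)) = -0.6958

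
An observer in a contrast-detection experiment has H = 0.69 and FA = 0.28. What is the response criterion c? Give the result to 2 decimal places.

z(H) = 0.4959
z(FA) = -0.5828
c = −½·[z(H) + z(FA)] = −0.5 × (0.4959 + (-0.5828)) = 0.04345
c > 0: the observer has a conservative response bias.

c = 0.04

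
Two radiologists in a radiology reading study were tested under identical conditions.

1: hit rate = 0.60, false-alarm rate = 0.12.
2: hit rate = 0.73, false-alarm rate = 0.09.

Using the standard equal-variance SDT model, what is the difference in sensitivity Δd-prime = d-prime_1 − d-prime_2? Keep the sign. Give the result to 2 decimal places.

1: z(0.60) = 0.253, z(0.12) = -1.175, d' = 1.428
2: z(0.73) = 0.613, z(0.09) = -1.341, d' = 1.954
Δd' = d'_1 − d'_2 = 1.428 − 1.954 = -0.526
2 has the higher sensitivity.

Δd-prime = -0.53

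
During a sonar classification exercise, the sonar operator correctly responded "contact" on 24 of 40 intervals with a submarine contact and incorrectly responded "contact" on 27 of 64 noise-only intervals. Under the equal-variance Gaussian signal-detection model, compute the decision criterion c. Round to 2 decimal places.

H = 24/40 = 0.6000
FA = 27/64 = 0.4219
Φ⁻¹(H) = 0.253
Φ⁻¹(FA) = -0.197
c = −½·[z(H) + z(FA)] = −0.5 × (0.253 + (-0.197)) = -0.028
c < 0: the sonar operator has a liberal response bias.

c = -0.03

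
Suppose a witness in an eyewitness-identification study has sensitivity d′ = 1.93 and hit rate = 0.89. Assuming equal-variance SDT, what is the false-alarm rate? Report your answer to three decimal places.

false-alarm rate = 0.241

z(hit rate) = z(0.89) = 1.2265
z(FA) = z(H) − d' = 1.2265 − 1.93 = -0.7035
false-alarm rate = Φ(-0.7035) = 0.2409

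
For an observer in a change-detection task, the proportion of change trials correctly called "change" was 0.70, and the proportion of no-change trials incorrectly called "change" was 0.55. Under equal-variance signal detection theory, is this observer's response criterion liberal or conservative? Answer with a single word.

liberal

z(H) = 0.524, z(FA) = 0.126
c = −½·(z(H) + z(FA)) = -0.325
c < 0 → liberal criterion (biased toward responding “yes”).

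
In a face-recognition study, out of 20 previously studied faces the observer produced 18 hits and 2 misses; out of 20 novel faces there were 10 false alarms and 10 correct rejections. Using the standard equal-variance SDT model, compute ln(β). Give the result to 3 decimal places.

ln β = -0.821

H = 18/20 = 0.9000
FA = 10/20 = 0.5000
Φ⁻¹(H) = Φ⁻¹(0.9000) = 1.2816
Φ⁻¹(FA) = Φ⁻¹(0.5000) = 0.0000
ln β = −½·[z(H)² − z(FA)²] = −0.5 × (1.6425 − 0.0000) = -0.82125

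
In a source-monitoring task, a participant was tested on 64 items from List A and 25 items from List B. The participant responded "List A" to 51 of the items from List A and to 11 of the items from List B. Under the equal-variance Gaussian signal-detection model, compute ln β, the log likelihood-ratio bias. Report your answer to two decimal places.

ln β = -0.33

H = 51/64 = 0.7969
FA = 11/25 = 0.4400
Φ⁻¹(0.7969) = 0.831, Φ⁻¹(0.4400) = -0.151
ln β = −½·[z(H)² − z(FA)²] = −0.5 × (0.691 − 0.023) = -0.334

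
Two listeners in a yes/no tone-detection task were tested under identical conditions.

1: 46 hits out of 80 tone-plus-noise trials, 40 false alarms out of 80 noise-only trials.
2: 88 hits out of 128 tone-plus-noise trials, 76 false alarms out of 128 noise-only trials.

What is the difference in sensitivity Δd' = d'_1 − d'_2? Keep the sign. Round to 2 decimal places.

1: z(0.5750) = 0.189, z(0.5000) = 0.000, d' = 0.189
2: z(0.6875) = 0.489, z(0.5938) = 0.237, d' = 0.252
Δd' = d'_1 − d'_2 = 0.189 − 0.252 = -0.063
2 has the higher sensitivity.

Δd' = -0.06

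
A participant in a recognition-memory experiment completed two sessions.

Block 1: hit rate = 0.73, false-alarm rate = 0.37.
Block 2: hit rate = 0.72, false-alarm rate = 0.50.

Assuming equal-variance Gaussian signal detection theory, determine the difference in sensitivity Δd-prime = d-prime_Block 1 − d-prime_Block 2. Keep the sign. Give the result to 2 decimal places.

Block 1: z(0.73) = 0.613, z(0.37) = -0.332, d' = 0.945
Block 2: z(0.72) = 0.583, z(0.50) = 0.000, d' = 0.583
Δd' = d'_Block 1 − d'_Block 2 = 0.945 − 0.583 = 0.362
Block 1 has the higher sensitivity.

Δd-prime = 0.36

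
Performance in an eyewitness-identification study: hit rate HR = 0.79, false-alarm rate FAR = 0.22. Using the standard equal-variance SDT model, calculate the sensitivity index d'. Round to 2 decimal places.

d' = 1.58

Φ⁻¹(H) = Φ⁻¹(0.79) = 0.806
Φ⁻¹(FA) = Φ⁻¹(0.22) = -0.772
d' = z(H) − z(FA) = 0.806 − (-0.772) = 1.578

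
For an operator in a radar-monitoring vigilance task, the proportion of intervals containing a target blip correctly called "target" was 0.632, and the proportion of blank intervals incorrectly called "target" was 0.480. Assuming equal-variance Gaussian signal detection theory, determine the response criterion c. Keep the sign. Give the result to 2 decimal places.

z(0.632) = 0.337, z(0.480) = -0.050
c = −½·[z(H) + z(FA)] = −0.5 × (0.337 + (-0.050)) = -0.1435
c < 0: the operator has a liberal response bias.

c = -0.14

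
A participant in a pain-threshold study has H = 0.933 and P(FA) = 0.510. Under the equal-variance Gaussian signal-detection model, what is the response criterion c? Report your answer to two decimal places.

c = -0.76

z(H) = 1.4985
z(FA) = 0.0251
c = −½·[z(H) + z(FA)] = −0.5 × (1.4985 + 0.0251) = -0.7618
c < 0: the participant has a liberal response bias.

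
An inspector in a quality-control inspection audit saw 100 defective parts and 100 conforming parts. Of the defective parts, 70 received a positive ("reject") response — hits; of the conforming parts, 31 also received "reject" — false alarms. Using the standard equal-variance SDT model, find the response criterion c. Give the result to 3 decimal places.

H = 70/100 = 0.7000
FA = 31/100 = 0.3100
z(H) = 0.5244
z(FA) = -0.4959
c = −½·[z(H) + z(FA)] = −0.5 × (0.5244 + (-0.4959)) = -0.01425
c < 0: the inspector has a liberal response bias.

c = -0.014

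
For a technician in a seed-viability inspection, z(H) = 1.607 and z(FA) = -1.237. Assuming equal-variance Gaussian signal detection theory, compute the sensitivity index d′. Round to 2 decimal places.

d' = z(H) − z(FA) = 1.607 − (-1.237) = 2.844

d′ = 2.84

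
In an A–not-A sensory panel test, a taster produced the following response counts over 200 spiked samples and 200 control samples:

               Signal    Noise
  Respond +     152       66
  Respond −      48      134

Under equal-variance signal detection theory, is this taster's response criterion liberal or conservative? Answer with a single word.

liberal

z(H) = 0.706, z(FA) = -0.440
c = −½·(z(H) + z(FA)) = -0.133
c < 0 → liberal criterion (biased toward responding “yes”).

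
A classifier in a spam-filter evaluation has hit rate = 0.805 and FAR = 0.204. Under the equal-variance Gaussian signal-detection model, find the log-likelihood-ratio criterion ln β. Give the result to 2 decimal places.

ln β = -0.03

z(0.805) = 0.860, z(0.204) = -0.827
ln β = −½·[z(H)² − z(FA)²] = −0.5 × (0.740 − 0.684) = -0.028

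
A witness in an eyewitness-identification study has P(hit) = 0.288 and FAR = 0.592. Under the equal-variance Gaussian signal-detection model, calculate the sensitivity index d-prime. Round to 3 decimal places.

z(H) = -0.5592
z(FA) = 0.2327
d' = z(H) − z(FA) = -0.5592 − 0.2327 = -0.7919

d-prime = -0.792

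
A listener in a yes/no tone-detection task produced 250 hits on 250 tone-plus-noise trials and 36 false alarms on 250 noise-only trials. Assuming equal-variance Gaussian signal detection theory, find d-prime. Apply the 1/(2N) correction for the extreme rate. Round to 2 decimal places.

d-prime = 3.94

The hit rate is 250/250 = 1, so apply the 1/(2N) correction: H → 1 − 1/(2·250) = 0.99800.
z(H) = z(0.99800) = 2.878
z(FA) = z(0.14400) = -1.063
d' = 2.878 − (-1.063) = 3.941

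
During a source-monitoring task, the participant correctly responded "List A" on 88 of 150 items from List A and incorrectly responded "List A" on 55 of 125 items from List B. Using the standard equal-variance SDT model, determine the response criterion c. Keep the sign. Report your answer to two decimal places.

H = 88/150 = 0.5867
FA = 55/125 = 0.4400
Φ⁻¹(H) = Φ⁻¹(0.5867) = 0.219
Φ⁻¹(FA) = Φ⁻¹(0.4400) = -0.151
c = −½·[z(H) + z(FA)] = −0.5 × (0.219 + (-0.151)) = -0.034

c = -0.03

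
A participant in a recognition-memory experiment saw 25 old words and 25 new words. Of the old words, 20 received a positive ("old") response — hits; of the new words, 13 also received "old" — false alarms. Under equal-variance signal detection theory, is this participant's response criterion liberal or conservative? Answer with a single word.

z(H) = 0.842, z(FA) = 0.050
c = −½·(z(H) + z(FA)) = -0.446
c < 0 → liberal criterion (biased toward responding “yes”).

liberal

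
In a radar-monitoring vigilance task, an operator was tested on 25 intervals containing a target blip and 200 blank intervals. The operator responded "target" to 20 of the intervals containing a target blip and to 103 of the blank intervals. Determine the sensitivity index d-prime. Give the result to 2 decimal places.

H = 20/25 = 0.8000
FA = 103/200 = 0.5150
z(H) = z(0.8000) = 0.842
z(FA) = z(0.5150) = 0.038
d' = z(H) − z(FA) = 0.842 − 0.038 = 0.804

d-prime = 0.80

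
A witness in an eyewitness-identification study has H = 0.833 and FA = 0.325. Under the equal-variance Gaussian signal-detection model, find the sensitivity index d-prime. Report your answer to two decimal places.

z(H) = 0.9661
z(FA) = -0.4538
d' = z(H) − z(FA) = 0.9661 − (-0.4538) = 1.4199

d-prime = 1.42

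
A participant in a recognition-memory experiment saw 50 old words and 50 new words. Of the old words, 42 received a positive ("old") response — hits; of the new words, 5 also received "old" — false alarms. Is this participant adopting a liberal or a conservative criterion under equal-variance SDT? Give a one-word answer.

z(H) = 0.994, z(FA) = -1.282
c = −½·(z(H) + z(FA)) = 0.144
c > 0 → conservative criterion (biased toward responding “no”).

conservative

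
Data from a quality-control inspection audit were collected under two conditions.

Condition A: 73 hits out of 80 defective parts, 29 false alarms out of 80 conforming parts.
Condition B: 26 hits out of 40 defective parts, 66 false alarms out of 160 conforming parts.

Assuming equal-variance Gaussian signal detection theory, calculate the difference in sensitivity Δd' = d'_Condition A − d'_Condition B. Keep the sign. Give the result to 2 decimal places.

Δd' = 1.10

Condition A: z(0.9125) = 1.356, z(0.3625) = -0.352, d' = 1.708
Condition B: z(0.6500) = 0.385, z(0.4125) = -0.221, d' = 0.606
Δd' = d'_Condition A − d'_Condition B = 1.708 − 0.606 = 1.102
Condition A has the higher sensitivity.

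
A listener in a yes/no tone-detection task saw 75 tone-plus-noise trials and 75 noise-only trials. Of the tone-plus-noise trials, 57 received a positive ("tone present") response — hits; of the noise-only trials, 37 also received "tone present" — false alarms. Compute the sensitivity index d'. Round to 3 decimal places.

d' = 0.723

H = 57/75 = 0.7600
FA = 37/75 = 0.4933
z(H) = z(0.7600) = 0.7063
z(FA) = z(0.4933) = -0.0168
d' = z(H) − z(FA) = 0.7063 − (-0.0168) = 0.7231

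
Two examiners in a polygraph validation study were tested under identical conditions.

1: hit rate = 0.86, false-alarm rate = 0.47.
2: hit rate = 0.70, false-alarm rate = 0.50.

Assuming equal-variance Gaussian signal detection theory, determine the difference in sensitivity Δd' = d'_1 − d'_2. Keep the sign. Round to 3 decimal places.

1: z(0.86) = 1.0803, z(0.47) = -0.0753, d' = 1.1556
2: z(0.70) = 0.5244, z(0.50) = 0.0000, d' = 0.5244
Δd' = d'_1 − d'_2 = 1.1556 − 0.5244 = 0.6312
1 has the higher sensitivity.

Δd' = 0.631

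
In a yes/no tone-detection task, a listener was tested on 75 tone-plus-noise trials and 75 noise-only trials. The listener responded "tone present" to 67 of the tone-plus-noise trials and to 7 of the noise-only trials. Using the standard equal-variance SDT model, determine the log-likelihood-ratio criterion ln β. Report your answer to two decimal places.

ln β = 0.10

H = 67/75 = 0.8933
FA = 7/75 = 0.0933
z(0.8933) = 1.244, z(0.0933) = -1.321
ln β = −½·[z(H)² − z(FA)²] = −0.5 × (1.548 − 1.745) = 0.0985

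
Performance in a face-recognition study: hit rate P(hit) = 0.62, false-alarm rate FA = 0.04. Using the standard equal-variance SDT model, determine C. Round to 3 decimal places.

Φ⁻¹(H) = 0.3055
Φ⁻¹(FA) = -1.7507
c = −½·[z(H) + z(FA)] = −0.5 × (0.3055 + (-1.7507)) = 0.7226

C = 0.723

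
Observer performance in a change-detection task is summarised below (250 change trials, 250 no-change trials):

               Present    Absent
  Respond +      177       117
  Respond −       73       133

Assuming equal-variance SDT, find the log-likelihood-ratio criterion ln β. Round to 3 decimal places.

H = 177/250 = 0.7080
FA = 117/250 = 0.4680
z(0.7080) = 0.5476, z(0.4680) = -0.0803
ln β = −½·[z(H)² − z(FA)²] = −0.5 × (0.2999 − 0.0064) = -0.14675

ln β = -0.147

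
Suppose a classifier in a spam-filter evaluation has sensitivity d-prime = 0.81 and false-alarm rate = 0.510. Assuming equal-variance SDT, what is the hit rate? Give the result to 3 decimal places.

z(false-alarm rate) = z(0.510) = 0.0251
z(H) = z(FA) + d' = 0.0251 + 0.81 = 0.8351
hit rate = Φ(0.8351) = 0.7982

hit rate = 0.798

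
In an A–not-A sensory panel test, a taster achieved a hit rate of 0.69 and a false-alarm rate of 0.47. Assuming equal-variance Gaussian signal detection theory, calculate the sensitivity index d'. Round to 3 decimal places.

Φ⁻¹(0.69) = 0.4959, Φ⁻¹(0.47) = -0.0753
d' = z(H) − z(FA) = 0.4959 − (-0.0753) = 0.5712

d' = 0.571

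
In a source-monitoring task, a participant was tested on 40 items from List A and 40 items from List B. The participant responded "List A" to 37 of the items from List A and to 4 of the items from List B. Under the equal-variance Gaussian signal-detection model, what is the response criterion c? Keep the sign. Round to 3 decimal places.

c = -0.079

H = 37/40 = 0.9250
FA = 4/40 = 0.1000
z(H) = z(0.9250) = 1.4395
z(FA) = z(0.1000) = -1.2816
c = −½·[z(H) + z(FA)] = −0.5 × (1.4395 + (-1.2816)) = -0.07895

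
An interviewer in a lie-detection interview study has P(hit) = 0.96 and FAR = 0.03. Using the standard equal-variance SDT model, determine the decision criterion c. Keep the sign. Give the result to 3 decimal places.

z(H) = 1.7507
z(FA) = -1.8808
c = −½·[z(H) + z(FA)] = −0.5 × (1.7507 + (-1.8808)) = 0.06505
c > 0: the interviewer has a conservative response bias.

c = 0.065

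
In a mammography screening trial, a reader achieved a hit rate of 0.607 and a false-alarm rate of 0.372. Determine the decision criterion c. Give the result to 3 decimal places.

c = 0.028

z(0.607) = 0.2715, z(0.372) = -0.3266
c = −½·[z(H) + z(FA)] = −0.5 × (0.2715 + (-0.3266)) = 0.02755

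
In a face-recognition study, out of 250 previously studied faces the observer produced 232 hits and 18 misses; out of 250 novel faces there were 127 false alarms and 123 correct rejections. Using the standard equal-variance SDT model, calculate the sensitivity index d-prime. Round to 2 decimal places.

d-prime = 1.44

H = 232/250 = 0.9280
FA = 127/250 = 0.5080
Φ⁻¹(H) = 1.461
Φ⁻¹(FA) = 0.020
d' = z(H) − z(FA) = 1.461 − 0.020 = 1.441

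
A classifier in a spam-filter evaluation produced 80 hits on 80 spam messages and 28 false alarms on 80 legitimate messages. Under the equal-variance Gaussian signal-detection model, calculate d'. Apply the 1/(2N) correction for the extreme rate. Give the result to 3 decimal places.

d' = 2.883

The hit rate is 80/80 = 1, so apply the 1/(2N) correction: H → 1 − 1/(2·80) = 0.99375.
z(H) = z(0.99375) = 2.4977
z(FA) = z(0.35000) = -0.3853
d' = 2.4977 − (-0.3853) = 2.8830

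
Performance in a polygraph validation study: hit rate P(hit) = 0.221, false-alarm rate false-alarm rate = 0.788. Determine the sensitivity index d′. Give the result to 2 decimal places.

Φ⁻¹(H) = -0.769
Φ⁻¹(FA) = 0.800
d' = z(H) − z(FA) = -0.769 − 0.800 = -1.569

d′ = -1.57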